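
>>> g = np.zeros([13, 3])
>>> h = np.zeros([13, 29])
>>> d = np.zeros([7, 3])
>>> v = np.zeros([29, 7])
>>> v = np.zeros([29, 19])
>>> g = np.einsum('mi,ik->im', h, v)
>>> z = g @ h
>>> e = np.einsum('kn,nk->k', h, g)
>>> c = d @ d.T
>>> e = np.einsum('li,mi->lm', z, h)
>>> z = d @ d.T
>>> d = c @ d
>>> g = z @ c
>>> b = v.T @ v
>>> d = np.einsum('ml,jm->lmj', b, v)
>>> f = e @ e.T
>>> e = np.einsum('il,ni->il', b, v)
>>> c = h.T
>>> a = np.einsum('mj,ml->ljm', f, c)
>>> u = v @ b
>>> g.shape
(7, 7)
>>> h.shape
(13, 29)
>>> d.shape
(19, 19, 29)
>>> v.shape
(29, 19)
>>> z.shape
(7, 7)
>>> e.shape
(19, 19)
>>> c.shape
(29, 13)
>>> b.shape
(19, 19)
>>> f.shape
(29, 29)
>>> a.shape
(13, 29, 29)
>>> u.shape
(29, 19)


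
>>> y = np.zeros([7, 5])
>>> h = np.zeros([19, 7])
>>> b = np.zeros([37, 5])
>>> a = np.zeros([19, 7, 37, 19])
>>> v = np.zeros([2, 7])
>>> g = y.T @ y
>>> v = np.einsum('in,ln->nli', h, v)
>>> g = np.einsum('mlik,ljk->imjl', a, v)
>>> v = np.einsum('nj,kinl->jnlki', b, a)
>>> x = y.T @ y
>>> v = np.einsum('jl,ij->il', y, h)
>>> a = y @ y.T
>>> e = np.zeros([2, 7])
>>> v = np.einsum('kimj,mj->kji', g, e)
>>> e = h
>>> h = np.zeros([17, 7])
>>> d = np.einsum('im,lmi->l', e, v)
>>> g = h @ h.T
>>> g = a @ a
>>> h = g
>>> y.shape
(7, 5)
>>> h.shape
(7, 7)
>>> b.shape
(37, 5)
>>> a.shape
(7, 7)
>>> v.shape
(37, 7, 19)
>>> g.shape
(7, 7)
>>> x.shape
(5, 5)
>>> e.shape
(19, 7)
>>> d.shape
(37,)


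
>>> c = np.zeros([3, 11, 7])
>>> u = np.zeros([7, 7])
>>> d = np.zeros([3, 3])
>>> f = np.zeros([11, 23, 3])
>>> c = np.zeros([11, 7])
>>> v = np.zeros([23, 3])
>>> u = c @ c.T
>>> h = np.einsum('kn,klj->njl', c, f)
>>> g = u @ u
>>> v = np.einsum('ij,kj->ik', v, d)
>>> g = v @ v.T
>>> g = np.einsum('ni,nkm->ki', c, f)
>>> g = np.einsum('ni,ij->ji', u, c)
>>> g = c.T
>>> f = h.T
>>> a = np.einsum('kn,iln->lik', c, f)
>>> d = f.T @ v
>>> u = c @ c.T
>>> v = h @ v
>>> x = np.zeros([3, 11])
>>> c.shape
(11, 7)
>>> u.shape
(11, 11)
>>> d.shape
(7, 3, 3)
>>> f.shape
(23, 3, 7)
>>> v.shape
(7, 3, 3)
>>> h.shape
(7, 3, 23)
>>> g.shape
(7, 11)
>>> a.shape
(3, 23, 11)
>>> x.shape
(3, 11)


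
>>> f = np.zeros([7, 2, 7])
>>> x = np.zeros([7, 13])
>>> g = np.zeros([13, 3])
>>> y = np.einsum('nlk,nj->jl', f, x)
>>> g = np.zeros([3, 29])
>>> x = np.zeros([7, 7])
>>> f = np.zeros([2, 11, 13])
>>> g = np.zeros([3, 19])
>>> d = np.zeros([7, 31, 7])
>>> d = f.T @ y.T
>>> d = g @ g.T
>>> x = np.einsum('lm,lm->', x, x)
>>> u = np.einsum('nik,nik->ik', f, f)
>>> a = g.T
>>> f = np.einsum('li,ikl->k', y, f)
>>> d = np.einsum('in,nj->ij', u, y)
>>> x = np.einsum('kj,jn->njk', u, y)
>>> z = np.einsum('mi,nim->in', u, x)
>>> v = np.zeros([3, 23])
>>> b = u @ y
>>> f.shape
(11,)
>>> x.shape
(2, 13, 11)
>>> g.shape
(3, 19)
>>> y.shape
(13, 2)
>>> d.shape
(11, 2)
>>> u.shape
(11, 13)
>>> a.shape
(19, 3)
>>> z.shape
(13, 2)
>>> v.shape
(3, 23)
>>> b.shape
(11, 2)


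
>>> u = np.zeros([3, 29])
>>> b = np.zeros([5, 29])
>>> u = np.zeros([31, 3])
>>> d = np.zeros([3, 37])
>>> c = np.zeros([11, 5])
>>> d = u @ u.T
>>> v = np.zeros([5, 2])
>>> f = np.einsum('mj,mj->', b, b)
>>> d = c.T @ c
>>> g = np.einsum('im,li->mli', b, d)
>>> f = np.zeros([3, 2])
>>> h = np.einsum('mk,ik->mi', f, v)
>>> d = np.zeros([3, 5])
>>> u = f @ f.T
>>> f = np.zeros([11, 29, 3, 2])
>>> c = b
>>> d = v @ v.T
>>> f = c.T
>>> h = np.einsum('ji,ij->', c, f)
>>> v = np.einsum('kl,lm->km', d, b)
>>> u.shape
(3, 3)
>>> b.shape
(5, 29)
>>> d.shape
(5, 5)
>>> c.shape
(5, 29)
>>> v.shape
(5, 29)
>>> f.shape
(29, 5)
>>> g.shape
(29, 5, 5)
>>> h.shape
()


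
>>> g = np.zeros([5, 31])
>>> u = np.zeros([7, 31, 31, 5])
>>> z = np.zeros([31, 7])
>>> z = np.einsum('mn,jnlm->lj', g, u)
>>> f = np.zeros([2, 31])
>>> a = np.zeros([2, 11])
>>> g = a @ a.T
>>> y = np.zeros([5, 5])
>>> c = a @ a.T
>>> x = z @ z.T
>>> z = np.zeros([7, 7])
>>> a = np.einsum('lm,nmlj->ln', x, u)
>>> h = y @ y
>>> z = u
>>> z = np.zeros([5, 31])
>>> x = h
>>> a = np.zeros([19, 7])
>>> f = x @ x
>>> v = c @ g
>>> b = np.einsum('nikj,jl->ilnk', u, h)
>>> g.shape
(2, 2)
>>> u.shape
(7, 31, 31, 5)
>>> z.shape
(5, 31)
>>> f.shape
(5, 5)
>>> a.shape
(19, 7)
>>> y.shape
(5, 5)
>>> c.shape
(2, 2)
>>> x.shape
(5, 5)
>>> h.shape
(5, 5)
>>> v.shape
(2, 2)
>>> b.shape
(31, 5, 7, 31)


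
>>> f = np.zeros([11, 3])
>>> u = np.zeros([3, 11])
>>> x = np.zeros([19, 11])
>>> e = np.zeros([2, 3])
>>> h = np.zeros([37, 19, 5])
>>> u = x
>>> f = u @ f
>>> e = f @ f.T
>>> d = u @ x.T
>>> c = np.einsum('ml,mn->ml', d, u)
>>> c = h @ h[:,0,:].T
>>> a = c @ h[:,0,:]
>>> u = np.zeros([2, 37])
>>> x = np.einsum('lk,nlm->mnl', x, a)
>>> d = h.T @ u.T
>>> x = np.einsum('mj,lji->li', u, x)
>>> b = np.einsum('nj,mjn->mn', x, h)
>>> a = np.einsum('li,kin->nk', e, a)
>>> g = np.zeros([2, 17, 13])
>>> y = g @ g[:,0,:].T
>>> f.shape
(19, 3)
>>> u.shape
(2, 37)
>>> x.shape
(5, 19)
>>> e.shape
(19, 19)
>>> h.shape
(37, 19, 5)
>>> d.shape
(5, 19, 2)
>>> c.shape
(37, 19, 37)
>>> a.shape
(5, 37)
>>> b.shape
(37, 5)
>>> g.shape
(2, 17, 13)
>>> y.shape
(2, 17, 2)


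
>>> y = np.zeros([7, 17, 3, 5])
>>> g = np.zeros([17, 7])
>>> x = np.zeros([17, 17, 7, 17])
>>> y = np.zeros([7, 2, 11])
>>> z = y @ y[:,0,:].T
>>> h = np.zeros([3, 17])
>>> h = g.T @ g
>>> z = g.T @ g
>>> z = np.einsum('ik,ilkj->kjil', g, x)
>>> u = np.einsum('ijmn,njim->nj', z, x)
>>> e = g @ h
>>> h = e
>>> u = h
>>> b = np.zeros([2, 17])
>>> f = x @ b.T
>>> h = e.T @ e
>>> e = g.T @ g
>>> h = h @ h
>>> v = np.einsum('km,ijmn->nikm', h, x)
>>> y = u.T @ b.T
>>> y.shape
(7, 2)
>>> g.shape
(17, 7)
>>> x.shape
(17, 17, 7, 17)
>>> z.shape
(7, 17, 17, 17)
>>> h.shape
(7, 7)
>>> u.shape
(17, 7)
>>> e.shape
(7, 7)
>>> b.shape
(2, 17)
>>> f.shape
(17, 17, 7, 2)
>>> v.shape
(17, 17, 7, 7)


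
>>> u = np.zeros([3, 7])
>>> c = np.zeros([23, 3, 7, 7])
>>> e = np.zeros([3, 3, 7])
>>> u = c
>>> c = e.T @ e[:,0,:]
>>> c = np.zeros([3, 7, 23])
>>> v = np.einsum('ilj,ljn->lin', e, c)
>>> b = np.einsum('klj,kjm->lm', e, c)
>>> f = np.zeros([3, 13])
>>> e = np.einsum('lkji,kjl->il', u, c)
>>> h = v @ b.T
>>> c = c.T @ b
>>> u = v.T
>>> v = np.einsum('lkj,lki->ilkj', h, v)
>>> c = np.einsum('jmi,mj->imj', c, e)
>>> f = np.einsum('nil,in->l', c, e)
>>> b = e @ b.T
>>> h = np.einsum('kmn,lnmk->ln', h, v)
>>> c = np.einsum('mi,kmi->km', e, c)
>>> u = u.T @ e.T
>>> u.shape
(3, 3, 7)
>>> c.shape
(23, 7)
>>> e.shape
(7, 23)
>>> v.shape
(23, 3, 3, 3)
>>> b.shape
(7, 3)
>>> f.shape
(23,)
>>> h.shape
(23, 3)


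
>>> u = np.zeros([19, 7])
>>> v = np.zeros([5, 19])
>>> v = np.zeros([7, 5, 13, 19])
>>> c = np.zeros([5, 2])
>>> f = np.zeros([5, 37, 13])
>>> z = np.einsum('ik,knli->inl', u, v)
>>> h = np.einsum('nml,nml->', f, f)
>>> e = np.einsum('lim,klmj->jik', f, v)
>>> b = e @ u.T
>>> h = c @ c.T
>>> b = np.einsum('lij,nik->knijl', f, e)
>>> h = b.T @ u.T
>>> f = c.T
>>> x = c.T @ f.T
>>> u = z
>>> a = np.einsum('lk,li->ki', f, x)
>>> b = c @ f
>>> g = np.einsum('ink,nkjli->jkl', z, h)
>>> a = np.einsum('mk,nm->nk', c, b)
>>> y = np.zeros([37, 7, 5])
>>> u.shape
(19, 5, 13)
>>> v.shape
(7, 5, 13, 19)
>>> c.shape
(5, 2)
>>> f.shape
(2, 5)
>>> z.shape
(19, 5, 13)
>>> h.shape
(5, 13, 37, 19, 19)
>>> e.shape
(19, 37, 7)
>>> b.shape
(5, 5)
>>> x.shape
(2, 2)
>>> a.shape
(5, 2)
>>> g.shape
(37, 13, 19)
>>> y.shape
(37, 7, 5)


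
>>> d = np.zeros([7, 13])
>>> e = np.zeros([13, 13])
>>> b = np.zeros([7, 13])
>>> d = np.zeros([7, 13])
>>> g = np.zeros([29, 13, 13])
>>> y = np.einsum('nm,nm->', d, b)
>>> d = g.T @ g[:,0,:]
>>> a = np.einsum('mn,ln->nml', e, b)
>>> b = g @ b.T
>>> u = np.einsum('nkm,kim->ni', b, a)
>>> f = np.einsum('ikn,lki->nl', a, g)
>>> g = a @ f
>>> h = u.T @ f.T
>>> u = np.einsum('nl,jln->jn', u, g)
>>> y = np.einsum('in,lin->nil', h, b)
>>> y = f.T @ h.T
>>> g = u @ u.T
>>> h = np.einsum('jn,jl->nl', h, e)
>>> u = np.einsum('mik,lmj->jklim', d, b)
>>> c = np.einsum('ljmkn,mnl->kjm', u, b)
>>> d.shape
(13, 13, 13)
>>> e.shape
(13, 13)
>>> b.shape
(29, 13, 7)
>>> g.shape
(13, 13)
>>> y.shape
(29, 13)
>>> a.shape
(13, 13, 7)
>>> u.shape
(7, 13, 29, 13, 13)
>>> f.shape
(7, 29)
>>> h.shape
(7, 13)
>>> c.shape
(13, 13, 29)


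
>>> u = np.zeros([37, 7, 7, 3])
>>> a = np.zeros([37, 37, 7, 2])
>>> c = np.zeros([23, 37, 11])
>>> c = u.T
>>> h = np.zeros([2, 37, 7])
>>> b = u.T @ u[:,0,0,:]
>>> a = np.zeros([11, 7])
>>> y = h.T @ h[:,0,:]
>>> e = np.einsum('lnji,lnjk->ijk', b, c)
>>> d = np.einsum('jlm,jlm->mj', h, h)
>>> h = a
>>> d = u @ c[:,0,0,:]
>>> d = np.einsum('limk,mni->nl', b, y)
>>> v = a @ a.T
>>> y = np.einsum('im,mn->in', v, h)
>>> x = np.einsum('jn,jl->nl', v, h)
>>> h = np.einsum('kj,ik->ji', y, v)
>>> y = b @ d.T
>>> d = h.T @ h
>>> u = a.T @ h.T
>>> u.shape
(7, 7)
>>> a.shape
(11, 7)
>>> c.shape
(3, 7, 7, 37)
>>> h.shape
(7, 11)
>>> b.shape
(3, 7, 7, 3)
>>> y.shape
(3, 7, 7, 37)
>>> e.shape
(3, 7, 37)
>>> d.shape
(11, 11)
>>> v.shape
(11, 11)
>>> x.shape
(11, 7)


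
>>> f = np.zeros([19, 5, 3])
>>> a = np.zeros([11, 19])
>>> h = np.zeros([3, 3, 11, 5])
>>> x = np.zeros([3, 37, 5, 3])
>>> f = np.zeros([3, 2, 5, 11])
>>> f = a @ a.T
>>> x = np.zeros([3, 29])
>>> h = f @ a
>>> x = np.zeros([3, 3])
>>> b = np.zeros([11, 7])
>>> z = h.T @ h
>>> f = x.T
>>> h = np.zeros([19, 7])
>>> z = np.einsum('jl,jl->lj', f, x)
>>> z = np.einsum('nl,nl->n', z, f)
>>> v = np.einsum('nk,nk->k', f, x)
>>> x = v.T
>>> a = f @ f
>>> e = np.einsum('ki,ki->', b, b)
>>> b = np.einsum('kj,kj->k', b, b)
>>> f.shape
(3, 3)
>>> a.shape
(3, 3)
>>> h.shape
(19, 7)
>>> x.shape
(3,)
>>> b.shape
(11,)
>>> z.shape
(3,)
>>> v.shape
(3,)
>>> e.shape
()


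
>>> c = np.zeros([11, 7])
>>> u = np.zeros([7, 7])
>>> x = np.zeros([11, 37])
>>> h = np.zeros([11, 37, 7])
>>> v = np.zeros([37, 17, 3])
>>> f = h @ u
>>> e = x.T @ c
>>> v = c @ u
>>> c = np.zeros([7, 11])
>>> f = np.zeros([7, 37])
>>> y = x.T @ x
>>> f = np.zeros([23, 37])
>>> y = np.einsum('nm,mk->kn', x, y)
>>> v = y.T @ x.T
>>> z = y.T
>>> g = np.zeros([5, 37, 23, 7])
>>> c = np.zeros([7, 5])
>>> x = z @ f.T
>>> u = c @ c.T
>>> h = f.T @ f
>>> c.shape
(7, 5)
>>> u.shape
(7, 7)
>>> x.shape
(11, 23)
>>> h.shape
(37, 37)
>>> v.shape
(11, 11)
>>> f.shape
(23, 37)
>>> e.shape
(37, 7)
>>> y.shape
(37, 11)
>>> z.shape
(11, 37)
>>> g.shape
(5, 37, 23, 7)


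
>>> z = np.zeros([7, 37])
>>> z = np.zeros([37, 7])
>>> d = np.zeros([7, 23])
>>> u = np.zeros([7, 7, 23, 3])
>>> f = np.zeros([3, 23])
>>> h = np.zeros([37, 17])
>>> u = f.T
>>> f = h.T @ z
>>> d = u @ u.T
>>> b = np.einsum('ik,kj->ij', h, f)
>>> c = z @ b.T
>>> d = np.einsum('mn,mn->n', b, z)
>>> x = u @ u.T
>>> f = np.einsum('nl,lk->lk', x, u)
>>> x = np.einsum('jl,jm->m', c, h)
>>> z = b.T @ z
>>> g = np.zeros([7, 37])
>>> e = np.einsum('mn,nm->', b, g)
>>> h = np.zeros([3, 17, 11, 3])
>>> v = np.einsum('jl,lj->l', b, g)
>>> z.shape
(7, 7)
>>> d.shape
(7,)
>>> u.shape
(23, 3)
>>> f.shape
(23, 3)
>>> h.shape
(3, 17, 11, 3)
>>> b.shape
(37, 7)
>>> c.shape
(37, 37)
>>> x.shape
(17,)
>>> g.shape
(7, 37)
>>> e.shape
()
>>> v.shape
(7,)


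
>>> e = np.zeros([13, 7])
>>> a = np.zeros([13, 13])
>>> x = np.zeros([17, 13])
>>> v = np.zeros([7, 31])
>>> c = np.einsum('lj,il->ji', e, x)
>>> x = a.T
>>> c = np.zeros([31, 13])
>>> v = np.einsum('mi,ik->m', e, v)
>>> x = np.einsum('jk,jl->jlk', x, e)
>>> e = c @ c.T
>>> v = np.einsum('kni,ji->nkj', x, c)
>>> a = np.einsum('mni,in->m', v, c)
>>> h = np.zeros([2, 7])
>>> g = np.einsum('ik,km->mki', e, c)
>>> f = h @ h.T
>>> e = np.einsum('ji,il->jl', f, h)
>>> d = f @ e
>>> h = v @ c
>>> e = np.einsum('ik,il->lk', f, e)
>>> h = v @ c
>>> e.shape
(7, 2)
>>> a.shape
(7,)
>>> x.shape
(13, 7, 13)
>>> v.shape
(7, 13, 31)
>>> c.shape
(31, 13)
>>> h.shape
(7, 13, 13)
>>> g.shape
(13, 31, 31)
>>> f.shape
(2, 2)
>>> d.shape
(2, 7)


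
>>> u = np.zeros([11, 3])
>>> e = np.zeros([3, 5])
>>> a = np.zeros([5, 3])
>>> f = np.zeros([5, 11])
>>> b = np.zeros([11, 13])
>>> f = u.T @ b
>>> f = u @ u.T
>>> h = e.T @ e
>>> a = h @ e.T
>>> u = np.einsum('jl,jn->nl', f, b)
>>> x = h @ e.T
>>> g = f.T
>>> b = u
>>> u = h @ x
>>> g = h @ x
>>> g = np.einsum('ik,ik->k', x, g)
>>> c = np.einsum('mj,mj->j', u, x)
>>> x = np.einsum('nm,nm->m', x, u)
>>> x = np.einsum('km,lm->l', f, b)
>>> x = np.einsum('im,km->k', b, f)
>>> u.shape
(5, 3)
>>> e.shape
(3, 5)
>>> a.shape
(5, 3)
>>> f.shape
(11, 11)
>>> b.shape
(13, 11)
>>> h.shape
(5, 5)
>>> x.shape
(11,)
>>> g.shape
(3,)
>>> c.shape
(3,)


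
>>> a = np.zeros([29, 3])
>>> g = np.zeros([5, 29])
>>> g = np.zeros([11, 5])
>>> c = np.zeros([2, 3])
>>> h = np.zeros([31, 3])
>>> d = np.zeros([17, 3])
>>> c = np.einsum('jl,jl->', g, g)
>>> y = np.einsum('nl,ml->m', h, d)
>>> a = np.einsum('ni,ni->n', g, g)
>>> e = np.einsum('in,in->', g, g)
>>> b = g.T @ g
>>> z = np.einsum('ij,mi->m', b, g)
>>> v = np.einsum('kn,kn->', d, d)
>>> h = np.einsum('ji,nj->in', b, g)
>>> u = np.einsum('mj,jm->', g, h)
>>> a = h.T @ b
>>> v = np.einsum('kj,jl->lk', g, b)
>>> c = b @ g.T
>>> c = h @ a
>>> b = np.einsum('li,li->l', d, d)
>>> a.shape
(11, 5)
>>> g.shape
(11, 5)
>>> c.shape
(5, 5)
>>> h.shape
(5, 11)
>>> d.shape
(17, 3)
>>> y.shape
(17,)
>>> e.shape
()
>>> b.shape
(17,)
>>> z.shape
(11,)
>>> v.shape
(5, 11)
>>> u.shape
()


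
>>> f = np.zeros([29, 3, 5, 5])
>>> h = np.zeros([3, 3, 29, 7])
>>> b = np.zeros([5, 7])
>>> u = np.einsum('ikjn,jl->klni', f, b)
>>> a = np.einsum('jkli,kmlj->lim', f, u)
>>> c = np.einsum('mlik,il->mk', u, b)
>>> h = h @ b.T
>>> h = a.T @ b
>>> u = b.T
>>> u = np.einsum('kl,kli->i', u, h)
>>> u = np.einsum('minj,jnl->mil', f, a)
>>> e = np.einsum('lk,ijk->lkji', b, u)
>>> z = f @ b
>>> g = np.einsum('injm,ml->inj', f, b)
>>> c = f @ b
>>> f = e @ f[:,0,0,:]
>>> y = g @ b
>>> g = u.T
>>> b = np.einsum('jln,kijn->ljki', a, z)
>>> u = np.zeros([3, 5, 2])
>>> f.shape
(5, 7, 3, 5)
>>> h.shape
(7, 5, 7)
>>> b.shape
(5, 5, 29, 3)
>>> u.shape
(3, 5, 2)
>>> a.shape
(5, 5, 7)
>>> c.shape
(29, 3, 5, 7)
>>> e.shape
(5, 7, 3, 29)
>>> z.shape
(29, 3, 5, 7)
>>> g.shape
(7, 3, 29)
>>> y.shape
(29, 3, 7)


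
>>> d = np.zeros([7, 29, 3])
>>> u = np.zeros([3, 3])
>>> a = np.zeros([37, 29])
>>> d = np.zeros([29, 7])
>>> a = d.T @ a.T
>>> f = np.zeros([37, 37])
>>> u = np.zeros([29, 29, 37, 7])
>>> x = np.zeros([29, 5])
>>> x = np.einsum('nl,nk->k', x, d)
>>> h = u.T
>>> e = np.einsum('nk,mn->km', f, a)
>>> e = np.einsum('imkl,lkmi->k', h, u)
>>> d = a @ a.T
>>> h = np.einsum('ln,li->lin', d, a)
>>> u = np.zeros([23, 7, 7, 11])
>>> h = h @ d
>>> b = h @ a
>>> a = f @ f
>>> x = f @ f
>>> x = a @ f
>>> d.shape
(7, 7)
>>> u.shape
(23, 7, 7, 11)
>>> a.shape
(37, 37)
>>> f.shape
(37, 37)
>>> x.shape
(37, 37)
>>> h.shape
(7, 37, 7)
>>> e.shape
(29,)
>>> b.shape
(7, 37, 37)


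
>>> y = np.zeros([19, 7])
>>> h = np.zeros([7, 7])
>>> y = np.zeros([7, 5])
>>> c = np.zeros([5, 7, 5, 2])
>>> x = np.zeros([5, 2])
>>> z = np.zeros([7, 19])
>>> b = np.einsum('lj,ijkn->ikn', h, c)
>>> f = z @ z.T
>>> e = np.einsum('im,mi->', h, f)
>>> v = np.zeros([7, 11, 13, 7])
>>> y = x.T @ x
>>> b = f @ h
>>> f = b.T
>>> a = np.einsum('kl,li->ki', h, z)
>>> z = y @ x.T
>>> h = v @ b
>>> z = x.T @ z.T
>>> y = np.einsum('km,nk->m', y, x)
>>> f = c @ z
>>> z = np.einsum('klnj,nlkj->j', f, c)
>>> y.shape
(2,)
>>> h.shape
(7, 11, 13, 7)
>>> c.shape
(5, 7, 5, 2)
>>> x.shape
(5, 2)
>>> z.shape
(2,)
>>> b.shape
(7, 7)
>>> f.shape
(5, 7, 5, 2)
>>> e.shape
()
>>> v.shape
(7, 11, 13, 7)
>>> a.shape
(7, 19)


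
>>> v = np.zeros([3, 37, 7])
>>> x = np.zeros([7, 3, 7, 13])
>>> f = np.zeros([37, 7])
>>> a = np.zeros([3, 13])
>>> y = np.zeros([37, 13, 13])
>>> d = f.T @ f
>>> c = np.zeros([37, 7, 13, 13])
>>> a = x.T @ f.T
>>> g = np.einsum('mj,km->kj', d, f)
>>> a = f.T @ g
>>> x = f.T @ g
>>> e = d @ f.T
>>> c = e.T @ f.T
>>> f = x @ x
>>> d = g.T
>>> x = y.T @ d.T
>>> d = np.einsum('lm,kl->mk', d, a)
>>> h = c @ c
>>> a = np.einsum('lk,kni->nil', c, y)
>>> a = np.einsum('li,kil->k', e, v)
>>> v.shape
(3, 37, 7)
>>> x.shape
(13, 13, 7)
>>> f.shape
(7, 7)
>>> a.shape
(3,)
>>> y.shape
(37, 13, 13)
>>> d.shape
(37, 7)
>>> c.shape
(37, 37)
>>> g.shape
(37, 7)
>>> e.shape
(7, 37)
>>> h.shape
(37, 37)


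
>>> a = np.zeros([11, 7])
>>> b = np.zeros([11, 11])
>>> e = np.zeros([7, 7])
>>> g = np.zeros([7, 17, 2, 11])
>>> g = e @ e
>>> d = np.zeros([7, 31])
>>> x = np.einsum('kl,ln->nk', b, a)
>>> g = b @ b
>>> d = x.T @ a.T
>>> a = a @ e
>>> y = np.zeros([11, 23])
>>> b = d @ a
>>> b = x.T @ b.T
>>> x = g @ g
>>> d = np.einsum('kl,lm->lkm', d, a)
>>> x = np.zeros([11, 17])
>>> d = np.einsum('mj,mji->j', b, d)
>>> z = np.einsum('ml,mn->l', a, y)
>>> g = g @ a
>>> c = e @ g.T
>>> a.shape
(11, 7)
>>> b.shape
(11, 11)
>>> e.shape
(7, 7)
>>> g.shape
(11, 7)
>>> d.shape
(11,)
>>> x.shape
(11, 17)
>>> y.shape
(11, 23)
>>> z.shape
(7,)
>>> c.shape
(7, 11)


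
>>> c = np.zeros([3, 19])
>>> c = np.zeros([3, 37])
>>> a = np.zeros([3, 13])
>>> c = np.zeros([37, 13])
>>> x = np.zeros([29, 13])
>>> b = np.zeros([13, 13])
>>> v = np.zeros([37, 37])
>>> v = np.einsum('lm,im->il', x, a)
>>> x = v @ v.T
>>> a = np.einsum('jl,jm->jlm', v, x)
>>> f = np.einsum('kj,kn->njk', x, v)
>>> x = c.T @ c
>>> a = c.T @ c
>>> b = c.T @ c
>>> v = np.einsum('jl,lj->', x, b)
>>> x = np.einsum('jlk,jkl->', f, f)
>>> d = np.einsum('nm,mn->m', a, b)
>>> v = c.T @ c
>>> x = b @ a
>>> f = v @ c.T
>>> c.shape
(37, 13)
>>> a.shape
(13, 13)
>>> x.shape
(13, 13)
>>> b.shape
(13, 13)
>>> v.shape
(13, 13)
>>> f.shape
(13, 37)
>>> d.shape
(13,)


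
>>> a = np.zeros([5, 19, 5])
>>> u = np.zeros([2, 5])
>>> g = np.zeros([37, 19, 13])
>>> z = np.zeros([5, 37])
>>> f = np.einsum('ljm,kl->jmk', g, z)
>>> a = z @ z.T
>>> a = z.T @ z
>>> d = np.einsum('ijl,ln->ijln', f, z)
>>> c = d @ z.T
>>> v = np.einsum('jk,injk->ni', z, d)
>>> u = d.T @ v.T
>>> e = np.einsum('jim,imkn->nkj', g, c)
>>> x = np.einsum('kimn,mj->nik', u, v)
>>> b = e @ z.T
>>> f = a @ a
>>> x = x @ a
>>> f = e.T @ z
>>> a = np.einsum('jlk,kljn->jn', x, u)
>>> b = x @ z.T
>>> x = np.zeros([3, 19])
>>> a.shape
(13, 13)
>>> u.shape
(37, 5, 13, 13)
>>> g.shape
(37, 19, 13)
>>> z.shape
(5, 37)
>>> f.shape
(37, 5, 37)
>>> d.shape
(19, 13, 5, 37)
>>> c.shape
(19, 13, 5, 5)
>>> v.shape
(13, 19)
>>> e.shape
(5, 5, 37)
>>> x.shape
(3, 19)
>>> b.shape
(13, 5, 5)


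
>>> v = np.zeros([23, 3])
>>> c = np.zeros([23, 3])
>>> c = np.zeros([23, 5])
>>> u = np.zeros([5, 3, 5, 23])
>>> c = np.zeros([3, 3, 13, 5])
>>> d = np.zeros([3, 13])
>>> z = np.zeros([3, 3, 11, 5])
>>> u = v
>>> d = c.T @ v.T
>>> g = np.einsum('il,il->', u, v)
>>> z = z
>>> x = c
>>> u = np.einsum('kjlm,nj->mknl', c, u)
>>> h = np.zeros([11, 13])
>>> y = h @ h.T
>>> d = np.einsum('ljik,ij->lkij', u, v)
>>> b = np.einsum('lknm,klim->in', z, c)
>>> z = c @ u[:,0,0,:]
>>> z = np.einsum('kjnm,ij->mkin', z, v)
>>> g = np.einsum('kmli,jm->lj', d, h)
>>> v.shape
(23, 3)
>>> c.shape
(3, 3, 13, 5)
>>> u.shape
(5, 3, 23, 13)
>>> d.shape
(5, 13, 23, 3)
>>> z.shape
(13, 3, 23, 13)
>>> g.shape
(23, 11)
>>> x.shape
(3, 3, 13, 5)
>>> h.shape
(11, 13)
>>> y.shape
(11, 11)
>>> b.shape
(13, 11)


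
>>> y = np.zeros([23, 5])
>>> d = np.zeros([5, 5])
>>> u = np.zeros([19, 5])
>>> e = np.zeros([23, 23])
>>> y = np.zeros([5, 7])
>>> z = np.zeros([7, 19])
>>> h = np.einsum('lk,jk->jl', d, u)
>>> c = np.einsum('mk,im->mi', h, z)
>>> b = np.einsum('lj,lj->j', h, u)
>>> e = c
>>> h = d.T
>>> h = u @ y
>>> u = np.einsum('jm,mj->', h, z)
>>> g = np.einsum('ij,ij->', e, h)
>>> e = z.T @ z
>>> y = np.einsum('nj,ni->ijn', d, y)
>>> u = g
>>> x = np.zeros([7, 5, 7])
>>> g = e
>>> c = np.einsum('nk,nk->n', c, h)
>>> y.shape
(7, 5, 5)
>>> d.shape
(5, 5)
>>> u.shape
()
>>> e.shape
(19, 19)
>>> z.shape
(7, 19)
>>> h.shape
(19, 7)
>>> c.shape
(19,)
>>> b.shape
(5,)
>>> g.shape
(19, 19)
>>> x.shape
(7, 5, 7)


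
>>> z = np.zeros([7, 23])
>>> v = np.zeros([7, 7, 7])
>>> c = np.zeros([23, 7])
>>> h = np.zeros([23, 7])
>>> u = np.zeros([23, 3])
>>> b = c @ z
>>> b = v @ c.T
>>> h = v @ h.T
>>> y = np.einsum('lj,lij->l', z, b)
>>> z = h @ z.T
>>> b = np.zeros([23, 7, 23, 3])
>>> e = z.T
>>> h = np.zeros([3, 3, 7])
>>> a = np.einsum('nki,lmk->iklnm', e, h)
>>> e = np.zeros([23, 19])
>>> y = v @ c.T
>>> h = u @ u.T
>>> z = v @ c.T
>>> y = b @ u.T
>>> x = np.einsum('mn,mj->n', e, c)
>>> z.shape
(7, 7, 23)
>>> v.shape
(7, 7, 7)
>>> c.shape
(23, 7)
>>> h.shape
(23, 23)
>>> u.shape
(23, 3)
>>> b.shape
(23, 7, 23, 3)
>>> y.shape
(23, 7, 23, 23)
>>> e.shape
(23, 19)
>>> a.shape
(7, 7, 3, 7, 3)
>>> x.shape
(19,)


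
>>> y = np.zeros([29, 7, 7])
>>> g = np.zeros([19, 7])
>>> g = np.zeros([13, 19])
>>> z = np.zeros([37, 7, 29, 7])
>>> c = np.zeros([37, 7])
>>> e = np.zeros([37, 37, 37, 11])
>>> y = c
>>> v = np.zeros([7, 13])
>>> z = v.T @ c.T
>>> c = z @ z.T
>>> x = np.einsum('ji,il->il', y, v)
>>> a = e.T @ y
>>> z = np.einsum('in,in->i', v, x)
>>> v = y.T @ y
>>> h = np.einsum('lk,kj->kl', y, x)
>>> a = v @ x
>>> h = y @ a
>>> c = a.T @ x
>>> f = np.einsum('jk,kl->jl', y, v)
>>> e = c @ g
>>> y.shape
(37, 7)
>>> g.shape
(13, 19)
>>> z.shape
(7,)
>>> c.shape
(13, 13)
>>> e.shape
(13, 19)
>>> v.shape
(7, 7)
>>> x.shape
(7, 13)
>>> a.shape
(7, 13)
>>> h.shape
(37, 13)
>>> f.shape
(37, 7)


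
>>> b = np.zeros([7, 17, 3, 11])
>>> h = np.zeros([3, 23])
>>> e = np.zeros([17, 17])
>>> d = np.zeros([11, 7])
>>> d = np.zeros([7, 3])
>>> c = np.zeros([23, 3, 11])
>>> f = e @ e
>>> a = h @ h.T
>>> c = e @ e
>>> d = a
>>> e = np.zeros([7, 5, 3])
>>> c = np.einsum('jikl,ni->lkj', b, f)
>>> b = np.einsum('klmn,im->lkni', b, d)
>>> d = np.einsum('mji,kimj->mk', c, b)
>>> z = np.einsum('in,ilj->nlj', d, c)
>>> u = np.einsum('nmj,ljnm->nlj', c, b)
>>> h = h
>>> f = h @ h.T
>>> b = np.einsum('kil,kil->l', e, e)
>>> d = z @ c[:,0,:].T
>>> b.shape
(3,)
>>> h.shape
(3, 23)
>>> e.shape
(7, 5, 3)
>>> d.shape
(17, 3, 11)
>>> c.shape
(11, 3, 7)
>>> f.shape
(3, 3)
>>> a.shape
(3, 3)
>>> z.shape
(17, 3, 7)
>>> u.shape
(11, 17, 7)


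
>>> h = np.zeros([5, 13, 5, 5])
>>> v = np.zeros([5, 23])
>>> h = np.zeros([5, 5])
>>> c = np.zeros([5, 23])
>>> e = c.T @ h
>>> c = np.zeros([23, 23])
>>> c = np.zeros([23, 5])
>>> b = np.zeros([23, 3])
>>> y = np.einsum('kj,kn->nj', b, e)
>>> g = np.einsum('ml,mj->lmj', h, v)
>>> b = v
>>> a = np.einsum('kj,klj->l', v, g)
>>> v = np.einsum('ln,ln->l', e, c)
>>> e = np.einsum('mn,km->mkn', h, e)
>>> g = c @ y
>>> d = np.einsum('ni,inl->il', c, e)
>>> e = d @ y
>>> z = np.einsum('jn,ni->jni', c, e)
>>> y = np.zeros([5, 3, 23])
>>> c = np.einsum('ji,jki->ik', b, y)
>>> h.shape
(5, 5)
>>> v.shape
(23,)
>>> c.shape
(23, 3)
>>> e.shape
(5, 3)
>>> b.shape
(5, 23)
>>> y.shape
(5, 3, 23)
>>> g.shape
(23, 3)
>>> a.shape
(5,)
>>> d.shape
(5, 5)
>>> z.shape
(23, 5, 3)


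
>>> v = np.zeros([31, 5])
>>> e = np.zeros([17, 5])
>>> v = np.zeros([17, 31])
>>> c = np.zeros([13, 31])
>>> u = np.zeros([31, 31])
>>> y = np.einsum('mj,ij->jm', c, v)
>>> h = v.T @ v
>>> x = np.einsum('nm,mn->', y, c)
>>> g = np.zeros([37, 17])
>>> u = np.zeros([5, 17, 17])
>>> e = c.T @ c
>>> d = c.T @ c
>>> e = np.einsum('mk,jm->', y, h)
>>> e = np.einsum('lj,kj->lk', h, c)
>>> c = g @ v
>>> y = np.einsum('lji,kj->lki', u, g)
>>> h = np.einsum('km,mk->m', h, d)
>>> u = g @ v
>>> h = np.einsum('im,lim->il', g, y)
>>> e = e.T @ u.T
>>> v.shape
(17, 31)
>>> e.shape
(13, 37)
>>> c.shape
(37, 31)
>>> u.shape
(37, 31)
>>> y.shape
(5, 37, 17)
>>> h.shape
(37, 5)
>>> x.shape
()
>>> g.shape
(37, 17)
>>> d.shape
(31, 31)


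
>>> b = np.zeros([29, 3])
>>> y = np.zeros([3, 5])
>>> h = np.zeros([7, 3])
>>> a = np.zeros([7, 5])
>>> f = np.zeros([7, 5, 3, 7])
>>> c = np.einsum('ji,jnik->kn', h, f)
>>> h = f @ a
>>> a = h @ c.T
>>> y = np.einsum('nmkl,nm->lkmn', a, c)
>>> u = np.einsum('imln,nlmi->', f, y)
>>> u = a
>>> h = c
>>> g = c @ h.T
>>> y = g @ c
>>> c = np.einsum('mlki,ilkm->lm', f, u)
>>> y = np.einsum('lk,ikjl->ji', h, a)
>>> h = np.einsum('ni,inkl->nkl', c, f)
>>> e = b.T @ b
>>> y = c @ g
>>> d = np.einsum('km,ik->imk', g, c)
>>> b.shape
(29, 3)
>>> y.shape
(5, 7)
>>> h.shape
(5, 3, 7)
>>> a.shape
(7, 5, 3, 7)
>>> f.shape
(7, 5, 3, 7)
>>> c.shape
(5, 7)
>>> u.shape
(7, 5, 3, 7)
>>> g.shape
(7, 7)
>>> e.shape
(3, 3)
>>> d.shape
(5, 7, 7)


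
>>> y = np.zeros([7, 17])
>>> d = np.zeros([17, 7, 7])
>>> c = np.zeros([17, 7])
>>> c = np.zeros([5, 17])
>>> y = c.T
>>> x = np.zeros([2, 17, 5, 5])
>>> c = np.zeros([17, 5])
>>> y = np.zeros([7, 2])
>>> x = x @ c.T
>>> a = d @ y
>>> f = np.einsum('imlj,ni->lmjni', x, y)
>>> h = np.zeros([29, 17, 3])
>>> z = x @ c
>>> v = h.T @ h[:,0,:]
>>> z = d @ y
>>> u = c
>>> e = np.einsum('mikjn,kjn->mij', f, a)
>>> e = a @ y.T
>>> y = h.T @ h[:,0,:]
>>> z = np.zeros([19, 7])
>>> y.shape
(3, 17, 3)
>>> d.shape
(17, 7, 7)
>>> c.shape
(17, 5)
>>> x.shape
(2, 17, 5, 17)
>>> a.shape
(17, 7, 2)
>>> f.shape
(5, 17, 17, 7, 2)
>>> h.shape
(29, 17, 3)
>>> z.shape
(19, 7)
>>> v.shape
(3, 17, 3)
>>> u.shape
(17, 5)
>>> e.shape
(17, 7, 7)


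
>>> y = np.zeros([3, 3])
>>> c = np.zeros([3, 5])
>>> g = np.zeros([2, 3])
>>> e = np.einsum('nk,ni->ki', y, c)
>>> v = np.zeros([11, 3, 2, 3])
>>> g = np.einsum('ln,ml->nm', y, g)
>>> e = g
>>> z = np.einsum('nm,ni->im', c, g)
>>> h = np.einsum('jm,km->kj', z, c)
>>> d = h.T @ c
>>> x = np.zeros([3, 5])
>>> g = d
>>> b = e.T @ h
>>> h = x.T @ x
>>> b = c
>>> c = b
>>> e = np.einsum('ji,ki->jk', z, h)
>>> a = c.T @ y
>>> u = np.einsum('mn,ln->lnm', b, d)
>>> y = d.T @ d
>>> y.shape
(5, 5)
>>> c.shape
(3, 5)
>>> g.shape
(2, 5)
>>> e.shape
(2, 5)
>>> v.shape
(11, 3, 2, 3)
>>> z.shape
(2, 5)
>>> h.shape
(5, 5)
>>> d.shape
(2, 5)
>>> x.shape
(3, 5)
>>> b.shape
(3, 5)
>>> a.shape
(5, 3)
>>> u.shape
(2, 5, 3)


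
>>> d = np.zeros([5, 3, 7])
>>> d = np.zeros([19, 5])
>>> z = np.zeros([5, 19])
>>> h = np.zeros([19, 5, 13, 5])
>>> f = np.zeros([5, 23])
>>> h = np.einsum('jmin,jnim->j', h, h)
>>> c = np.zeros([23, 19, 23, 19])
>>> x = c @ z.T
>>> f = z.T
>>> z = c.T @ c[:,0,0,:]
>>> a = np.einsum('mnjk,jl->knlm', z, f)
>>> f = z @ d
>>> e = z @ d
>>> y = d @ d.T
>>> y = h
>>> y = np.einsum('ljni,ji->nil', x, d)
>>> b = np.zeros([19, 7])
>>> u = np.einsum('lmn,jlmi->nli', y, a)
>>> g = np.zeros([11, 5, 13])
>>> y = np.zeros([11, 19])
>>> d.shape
(19, 5)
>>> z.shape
(19, 23, 19, 19)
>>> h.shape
(19,)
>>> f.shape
(19, 23, 19, 5)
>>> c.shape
(23, 19, 23, 19)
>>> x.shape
(23, 19, 23, 5)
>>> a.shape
(19, 23, 5, 19)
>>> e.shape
(19, 23, 19, 5)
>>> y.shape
(11, 19)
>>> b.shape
(19, 7)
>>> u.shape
(23, 23, 19)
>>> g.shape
(11, 5, 13)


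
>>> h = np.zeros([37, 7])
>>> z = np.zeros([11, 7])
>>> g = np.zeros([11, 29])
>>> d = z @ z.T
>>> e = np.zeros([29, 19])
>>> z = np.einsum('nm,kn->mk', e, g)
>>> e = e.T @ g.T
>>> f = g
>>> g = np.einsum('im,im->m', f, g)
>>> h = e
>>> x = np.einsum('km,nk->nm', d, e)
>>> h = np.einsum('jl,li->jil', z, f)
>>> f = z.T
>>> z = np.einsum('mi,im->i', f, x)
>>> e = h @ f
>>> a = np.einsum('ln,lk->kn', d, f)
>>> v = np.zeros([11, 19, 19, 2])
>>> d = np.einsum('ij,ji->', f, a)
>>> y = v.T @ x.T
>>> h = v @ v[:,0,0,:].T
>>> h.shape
(11, 19, 19, 11)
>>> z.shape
(19,)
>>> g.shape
(29,)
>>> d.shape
()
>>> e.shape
(19, 29, 19)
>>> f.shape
(11, 19)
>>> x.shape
(19, 11)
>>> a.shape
(19, 11)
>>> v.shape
(11, 19, 19, 2)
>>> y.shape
(2, 19, 19, 19)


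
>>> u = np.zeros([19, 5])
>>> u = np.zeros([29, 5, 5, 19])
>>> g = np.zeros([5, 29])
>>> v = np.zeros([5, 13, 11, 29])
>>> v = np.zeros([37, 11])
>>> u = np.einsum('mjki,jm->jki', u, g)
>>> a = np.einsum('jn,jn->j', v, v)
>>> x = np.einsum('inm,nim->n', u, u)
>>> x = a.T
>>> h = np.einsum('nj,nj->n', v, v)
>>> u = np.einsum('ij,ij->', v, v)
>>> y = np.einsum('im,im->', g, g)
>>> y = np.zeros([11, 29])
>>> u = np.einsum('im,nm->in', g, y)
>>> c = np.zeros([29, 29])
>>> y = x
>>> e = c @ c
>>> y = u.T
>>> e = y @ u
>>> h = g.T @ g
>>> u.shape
(5, 11)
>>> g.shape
(5, 29)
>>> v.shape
(37, 11)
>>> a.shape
(37,)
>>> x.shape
(37,)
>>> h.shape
(29, 29)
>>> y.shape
(11, 5)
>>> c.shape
(29, 29)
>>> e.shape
(11, 11)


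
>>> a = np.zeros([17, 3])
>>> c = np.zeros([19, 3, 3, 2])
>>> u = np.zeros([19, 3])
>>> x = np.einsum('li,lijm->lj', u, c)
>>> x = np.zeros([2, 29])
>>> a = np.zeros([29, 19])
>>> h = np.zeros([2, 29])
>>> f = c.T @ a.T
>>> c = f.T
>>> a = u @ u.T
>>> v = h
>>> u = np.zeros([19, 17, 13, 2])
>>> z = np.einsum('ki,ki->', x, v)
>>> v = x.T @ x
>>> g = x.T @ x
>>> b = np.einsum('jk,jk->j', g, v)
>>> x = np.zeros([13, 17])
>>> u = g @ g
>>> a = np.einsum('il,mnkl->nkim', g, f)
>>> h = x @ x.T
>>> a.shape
(3, 3, 29, 2)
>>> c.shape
(29, 3, 3, 2)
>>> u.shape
(29, 29)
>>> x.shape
(13, 17)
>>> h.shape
(13, 13)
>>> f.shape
(2, 3, 3, 29)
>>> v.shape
(29, 29)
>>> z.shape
()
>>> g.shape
(29, 29)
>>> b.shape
(29,)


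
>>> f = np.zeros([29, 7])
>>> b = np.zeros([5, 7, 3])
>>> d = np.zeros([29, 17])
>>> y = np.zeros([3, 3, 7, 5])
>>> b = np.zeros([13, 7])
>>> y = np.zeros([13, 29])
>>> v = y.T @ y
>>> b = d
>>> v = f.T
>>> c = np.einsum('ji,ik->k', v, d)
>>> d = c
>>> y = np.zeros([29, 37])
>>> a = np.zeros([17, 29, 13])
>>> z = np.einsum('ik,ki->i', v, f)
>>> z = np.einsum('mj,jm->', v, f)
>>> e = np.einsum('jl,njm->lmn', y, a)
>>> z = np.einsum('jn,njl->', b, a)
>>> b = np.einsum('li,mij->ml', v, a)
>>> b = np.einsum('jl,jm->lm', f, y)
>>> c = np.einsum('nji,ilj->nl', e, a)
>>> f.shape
(29, 7)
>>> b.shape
(7, 37)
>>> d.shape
(17,)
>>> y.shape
(29, 37)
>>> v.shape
(7, 29)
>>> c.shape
(37, 29)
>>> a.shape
(17, 29, 13)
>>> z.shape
()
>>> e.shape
(37, 13, 17)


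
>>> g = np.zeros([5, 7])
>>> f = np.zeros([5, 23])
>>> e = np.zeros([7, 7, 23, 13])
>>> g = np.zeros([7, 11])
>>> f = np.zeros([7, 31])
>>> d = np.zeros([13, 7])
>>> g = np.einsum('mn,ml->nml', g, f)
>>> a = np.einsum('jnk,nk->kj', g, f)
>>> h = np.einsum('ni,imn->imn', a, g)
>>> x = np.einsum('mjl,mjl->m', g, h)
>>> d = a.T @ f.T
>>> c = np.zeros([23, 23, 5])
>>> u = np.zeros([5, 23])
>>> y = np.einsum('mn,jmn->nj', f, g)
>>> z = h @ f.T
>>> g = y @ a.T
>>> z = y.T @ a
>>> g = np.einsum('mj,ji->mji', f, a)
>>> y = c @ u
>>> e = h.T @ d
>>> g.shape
(7, 31, 11)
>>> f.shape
(7, 31)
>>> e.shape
(31, 7, 7)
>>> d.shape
(11, 7)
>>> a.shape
(31, 11)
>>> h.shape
(11, 7, 31)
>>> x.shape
(11,)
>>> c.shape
(23, 23, 5)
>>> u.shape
(5, 23)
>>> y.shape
(23, 23, 23)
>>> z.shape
(11, 11)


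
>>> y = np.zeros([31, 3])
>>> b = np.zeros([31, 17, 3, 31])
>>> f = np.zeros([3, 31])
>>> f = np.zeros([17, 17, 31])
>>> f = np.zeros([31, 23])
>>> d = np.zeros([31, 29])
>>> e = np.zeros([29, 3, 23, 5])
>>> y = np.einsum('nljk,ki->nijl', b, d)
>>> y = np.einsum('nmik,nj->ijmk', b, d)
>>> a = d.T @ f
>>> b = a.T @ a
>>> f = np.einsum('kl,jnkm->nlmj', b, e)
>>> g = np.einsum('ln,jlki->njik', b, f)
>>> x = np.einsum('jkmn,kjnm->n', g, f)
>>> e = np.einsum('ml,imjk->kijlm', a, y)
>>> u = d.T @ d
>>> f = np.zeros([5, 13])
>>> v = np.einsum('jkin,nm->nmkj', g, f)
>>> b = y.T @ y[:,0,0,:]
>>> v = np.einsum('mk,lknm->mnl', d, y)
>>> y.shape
(3, 29, 17, 31)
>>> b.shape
(31, 17, 29, 31)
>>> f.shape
(5, 13)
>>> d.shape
(31, 29)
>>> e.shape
(31, 3, 17, 23, 29)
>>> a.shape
(29, 23)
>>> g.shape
(23, 3, 29, 5)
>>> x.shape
(5,)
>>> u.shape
(29, 29)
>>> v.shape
(31, 17, 3)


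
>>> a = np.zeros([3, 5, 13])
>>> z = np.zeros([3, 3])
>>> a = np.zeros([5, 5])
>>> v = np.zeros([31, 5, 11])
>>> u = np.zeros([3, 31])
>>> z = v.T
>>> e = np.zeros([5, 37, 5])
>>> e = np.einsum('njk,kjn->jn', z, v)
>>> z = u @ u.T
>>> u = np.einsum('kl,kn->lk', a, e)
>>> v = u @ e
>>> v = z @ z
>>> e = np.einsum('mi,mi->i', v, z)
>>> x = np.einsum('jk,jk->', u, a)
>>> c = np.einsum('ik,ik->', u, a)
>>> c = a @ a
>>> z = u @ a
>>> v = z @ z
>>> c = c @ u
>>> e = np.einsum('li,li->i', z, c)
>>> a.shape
(5, 5)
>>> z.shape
(5, 5)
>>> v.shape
(5, 5)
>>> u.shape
(5, 5)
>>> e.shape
(5,)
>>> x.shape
()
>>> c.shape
(5, 5)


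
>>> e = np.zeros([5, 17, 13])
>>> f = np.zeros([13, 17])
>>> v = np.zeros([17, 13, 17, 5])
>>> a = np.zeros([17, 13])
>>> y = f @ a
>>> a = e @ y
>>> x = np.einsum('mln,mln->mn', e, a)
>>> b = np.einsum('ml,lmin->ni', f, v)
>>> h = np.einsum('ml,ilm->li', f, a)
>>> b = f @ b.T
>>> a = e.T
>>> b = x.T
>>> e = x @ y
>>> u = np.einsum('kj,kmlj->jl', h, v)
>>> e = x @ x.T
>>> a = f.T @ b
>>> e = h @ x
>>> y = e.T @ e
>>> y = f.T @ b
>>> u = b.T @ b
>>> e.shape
(17, 13)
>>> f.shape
(13, 17)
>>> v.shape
(17, 13, 17, 5)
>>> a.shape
(17, 5)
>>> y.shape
(17, 5)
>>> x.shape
(5, 13)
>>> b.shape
(13, 5)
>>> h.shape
(17, 5)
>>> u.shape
(5, 5)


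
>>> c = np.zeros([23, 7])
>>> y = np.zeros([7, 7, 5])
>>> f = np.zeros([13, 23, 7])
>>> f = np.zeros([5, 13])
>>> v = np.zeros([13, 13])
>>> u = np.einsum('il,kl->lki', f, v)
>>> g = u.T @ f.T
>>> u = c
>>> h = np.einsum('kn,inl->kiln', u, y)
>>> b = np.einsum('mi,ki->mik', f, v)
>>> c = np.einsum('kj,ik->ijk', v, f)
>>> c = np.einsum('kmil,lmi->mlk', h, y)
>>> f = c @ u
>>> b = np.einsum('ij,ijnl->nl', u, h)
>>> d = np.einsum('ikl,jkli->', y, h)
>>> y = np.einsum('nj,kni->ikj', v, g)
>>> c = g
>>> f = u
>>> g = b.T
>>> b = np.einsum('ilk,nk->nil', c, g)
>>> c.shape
(5, 13, 5)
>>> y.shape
(5, 5, 13)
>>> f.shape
(23, 7)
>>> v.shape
(13, 13)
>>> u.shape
(23, 7)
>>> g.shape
(7, 5)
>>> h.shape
(23, 7, 5, 7)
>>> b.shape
(7, 5, 13)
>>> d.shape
()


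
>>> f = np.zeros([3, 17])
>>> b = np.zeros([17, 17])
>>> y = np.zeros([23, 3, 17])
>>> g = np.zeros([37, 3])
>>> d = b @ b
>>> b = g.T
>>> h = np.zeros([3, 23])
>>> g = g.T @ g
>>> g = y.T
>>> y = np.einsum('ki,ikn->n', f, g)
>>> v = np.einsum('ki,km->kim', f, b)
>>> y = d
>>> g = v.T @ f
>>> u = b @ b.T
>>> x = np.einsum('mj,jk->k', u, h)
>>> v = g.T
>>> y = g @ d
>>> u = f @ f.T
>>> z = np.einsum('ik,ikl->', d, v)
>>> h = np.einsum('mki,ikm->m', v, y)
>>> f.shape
(3, 17)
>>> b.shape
(3, 37)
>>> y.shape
(37, 17, 17)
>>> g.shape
(37, 17, 17)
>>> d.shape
(17, 17)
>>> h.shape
(17,)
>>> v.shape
(17, 17, 37)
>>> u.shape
(3, 3)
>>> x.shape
(23,)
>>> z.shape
()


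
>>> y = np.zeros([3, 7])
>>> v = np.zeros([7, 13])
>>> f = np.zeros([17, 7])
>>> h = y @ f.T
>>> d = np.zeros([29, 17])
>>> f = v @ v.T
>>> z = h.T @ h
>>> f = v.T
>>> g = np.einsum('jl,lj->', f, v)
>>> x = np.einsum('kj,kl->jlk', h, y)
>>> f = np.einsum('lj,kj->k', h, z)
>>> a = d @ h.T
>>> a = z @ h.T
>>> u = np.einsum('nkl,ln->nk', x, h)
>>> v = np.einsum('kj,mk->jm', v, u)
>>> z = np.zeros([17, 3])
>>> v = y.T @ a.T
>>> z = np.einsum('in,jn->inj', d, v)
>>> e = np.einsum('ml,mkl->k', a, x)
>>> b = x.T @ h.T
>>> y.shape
(3, 7)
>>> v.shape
(7, 17)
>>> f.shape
(17,)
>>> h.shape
(3, 17)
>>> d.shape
(29, 17)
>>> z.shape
(29, 17, 7)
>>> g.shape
()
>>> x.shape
(17, 7, 3)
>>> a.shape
(17, 3)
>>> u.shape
(17, 7)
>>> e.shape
(7,)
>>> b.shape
(3, 7, 3)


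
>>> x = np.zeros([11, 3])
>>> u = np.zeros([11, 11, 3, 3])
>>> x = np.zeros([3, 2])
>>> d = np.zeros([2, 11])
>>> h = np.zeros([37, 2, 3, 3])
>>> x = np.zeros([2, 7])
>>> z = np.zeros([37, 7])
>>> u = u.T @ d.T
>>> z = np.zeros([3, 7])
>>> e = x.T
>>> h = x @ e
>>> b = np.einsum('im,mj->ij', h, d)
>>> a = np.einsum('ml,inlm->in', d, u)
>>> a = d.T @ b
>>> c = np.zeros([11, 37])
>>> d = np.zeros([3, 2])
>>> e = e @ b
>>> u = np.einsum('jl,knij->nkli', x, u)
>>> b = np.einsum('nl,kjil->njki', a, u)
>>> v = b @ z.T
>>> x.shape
(2, 7)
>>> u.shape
(3, 3, 7, 11)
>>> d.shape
(3, 2)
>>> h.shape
(2, 2)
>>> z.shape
(3, 7)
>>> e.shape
(7, 11)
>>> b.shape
(11, 3, 3, 7)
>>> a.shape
(11, 11)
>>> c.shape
(11, 37)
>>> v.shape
(11, 3, 3, 3)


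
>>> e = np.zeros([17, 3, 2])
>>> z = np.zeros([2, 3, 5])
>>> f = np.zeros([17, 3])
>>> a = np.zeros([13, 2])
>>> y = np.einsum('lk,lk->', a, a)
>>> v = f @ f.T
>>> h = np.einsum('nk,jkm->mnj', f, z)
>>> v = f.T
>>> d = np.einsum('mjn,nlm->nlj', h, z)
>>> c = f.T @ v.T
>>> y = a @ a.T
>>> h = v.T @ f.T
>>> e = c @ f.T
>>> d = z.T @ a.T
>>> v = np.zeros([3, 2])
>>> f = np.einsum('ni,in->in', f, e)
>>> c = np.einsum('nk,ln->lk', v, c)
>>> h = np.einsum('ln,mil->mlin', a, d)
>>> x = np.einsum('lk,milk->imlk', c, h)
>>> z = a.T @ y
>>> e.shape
(3, 17)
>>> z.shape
(2, 13)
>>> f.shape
(3, 17)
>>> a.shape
(13, 2)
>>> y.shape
(13, 13)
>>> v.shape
(3, 2)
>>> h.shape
(5, 13, 3, 2)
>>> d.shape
(5, 3, 13)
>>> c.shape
(3, 2)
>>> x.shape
(13, 5, 3, 2)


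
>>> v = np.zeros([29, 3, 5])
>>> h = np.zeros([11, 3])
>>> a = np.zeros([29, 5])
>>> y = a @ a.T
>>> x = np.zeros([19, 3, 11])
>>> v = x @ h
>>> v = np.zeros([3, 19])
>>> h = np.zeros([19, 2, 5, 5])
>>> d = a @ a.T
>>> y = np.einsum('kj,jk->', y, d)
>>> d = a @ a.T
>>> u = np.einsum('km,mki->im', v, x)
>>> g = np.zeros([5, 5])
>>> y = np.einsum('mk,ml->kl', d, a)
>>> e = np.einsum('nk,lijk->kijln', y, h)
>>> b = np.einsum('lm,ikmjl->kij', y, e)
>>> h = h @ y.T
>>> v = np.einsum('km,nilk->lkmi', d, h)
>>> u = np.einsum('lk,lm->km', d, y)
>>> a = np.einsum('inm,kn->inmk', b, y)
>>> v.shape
(5, 29, 29, 2)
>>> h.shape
(19, 2, 5, 29)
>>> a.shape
(2, 5, 19, 29)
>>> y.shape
(29, 5)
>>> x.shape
(19, 3, 11)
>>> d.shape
(29, 29)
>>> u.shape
(29, 5)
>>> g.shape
(5, 5)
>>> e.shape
(5, 2, 5, 19, 29)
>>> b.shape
(2, 5, 19)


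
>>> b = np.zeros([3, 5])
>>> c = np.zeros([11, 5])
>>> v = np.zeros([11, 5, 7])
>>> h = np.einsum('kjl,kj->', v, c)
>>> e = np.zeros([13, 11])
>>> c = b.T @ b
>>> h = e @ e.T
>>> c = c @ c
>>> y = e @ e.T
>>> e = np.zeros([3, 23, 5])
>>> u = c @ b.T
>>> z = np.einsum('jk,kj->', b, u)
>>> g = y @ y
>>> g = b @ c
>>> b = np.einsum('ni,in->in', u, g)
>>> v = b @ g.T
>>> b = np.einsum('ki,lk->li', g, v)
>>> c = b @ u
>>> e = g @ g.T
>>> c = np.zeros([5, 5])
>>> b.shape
(3, 5)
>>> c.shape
(5, 5)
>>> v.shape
(3, 3)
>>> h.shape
(13, 13)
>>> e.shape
(3, 3)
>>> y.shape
(13, 13)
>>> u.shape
(5, 3)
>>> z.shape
()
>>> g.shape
(3, 5)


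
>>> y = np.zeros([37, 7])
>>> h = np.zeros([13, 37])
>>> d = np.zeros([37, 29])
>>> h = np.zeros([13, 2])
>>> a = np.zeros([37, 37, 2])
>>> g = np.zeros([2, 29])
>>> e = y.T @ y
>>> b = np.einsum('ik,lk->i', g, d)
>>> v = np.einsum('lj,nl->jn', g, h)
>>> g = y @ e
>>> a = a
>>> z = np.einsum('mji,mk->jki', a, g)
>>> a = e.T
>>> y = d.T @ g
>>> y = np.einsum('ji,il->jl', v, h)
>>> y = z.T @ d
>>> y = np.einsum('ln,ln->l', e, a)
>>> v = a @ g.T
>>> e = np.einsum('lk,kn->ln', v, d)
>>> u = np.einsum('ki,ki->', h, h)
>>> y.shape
(7,)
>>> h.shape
(13, 2)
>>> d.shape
(37, 29)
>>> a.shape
(7, 7)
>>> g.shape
(37, 7)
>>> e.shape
(7, 29)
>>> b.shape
(2,)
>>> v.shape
(7, 37)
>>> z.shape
(37, 7, 2)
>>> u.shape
()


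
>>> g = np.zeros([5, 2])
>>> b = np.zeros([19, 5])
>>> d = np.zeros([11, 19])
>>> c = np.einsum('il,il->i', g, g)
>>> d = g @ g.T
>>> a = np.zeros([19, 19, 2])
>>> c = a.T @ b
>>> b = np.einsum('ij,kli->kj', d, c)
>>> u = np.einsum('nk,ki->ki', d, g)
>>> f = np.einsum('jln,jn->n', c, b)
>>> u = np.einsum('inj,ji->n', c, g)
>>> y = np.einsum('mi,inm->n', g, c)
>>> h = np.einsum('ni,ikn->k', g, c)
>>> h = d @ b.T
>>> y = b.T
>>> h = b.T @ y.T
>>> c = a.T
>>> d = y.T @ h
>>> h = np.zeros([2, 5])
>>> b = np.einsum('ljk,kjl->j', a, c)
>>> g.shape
(5, 2)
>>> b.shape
(19,)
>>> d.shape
(2, 5)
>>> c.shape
(2, 19, 19)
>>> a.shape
(19, 19, 2)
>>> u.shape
(19,)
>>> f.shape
(5,)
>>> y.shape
(5, 2)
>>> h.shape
(2, 5)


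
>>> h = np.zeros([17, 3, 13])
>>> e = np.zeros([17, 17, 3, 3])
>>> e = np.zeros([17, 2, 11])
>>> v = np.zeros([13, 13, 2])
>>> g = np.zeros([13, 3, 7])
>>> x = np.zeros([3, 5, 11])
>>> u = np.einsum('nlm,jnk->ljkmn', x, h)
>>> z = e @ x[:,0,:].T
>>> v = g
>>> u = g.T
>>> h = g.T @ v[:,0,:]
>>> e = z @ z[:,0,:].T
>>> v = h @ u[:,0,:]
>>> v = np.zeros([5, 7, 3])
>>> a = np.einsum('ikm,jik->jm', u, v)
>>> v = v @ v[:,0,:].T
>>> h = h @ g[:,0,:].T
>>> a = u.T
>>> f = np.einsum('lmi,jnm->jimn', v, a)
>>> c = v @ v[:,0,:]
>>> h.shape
(7, 3, 13)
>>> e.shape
(17, 2, 17)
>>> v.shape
(5, 7, 5)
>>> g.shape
(13, 3, 7)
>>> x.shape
(3, 5, 11)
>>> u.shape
(7, 3, 13)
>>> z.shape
(17, 2, 3)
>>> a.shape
(13, 3, 7)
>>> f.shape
(13, 5, 7, 3)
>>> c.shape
(5, 7, 5)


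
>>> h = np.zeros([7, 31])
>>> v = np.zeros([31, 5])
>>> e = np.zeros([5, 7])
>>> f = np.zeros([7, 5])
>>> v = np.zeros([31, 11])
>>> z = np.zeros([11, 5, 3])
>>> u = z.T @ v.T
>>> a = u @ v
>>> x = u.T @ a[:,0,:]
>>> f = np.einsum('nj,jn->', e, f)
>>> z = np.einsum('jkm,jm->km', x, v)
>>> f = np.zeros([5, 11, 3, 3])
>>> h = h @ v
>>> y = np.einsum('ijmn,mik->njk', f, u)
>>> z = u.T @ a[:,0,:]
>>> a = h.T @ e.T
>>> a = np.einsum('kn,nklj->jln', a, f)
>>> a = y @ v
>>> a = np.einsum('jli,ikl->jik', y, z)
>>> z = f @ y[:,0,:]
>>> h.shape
(7, 11)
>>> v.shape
(31, 11)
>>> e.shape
(5, 7)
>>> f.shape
(5, 11, 3, 3)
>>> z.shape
(5, 11, 3, 31)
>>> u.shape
(3, 5, 31)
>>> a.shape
(3, 31, 5)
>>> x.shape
(31, 5, 11)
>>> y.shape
(3, 11, 31)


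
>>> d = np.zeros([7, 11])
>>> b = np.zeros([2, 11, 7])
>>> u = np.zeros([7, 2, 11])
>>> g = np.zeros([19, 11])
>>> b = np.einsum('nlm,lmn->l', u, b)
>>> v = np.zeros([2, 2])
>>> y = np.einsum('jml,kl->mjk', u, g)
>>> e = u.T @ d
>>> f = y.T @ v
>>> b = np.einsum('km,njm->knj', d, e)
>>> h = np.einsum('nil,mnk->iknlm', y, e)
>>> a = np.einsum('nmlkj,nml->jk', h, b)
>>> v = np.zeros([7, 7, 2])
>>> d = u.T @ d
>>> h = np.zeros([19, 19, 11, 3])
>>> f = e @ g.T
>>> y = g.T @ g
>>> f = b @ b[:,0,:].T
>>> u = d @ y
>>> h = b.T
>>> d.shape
(11, 2, 11)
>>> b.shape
(7, 11, 2)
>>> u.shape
(11, 2, 11)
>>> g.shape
(19, 11)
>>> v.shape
(7, 7, 2)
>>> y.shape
(11, 11)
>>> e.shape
(11, 2, 11)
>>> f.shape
(7, 11, 7)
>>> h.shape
(2, 11, 7)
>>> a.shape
(11, 19)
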